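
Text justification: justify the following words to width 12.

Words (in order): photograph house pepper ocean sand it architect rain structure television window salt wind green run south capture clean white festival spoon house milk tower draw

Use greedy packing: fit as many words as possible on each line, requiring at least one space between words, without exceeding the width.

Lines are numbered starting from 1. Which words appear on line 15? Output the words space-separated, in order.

Answer: milk tower

Derivation:
Line 1: ['photograph'] (min_width=10, slack=2)
Line 2: ['house', 'pepper'] (min_width=12, slack=0)
Line 3: ['ocean', 'sand'] (min_width=10, slack=2)
Line 4: ['it', 'architect'] (min_width=12, slack=0)
Line 5: ['rain'] (min_width=4, slack=8)
Line 6: ['structure'] (min_width=9, slack=3)
Line 7: ['television'] (min_width=10, slack=2)
Line 8: ['window', 'salt'] (min_width=11, slack=1)
Line 9: ['wind', 'green'] (min_width=10, slack=2)
Line 10: ['run', 'south'] (min_width=9, slack=3)
Line 11: ['capture'] (min_width=7, slack=5)
Line 12: ['clean', 'white'] (min_width=11, slack=1)
Line 13: ['festival'] (min_width=8, slack=4)
Line 14: ['spoon', 'house'] (min_width=11, slack=1)
Line 15: ['milk', 'tower'] (min_width=10, slack=2)
Line 16: ['draw'] (min_width=4, slack=8)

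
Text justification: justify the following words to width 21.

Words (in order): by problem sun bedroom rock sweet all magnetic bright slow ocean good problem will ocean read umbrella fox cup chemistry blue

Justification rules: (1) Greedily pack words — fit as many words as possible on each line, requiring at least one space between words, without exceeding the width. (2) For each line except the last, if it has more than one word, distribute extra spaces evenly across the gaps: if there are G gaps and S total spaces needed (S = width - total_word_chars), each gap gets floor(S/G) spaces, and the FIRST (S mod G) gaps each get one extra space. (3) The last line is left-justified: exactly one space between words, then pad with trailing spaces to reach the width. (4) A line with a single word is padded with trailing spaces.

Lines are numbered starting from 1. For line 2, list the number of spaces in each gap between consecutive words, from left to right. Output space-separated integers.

Answer: 3 2

Derivation:
Line 1: ['by', 'problem', 'sun'] (min_width=14, slack=7)
Line 2: ['bedroom', 'rock', 'sweet'] (min_width=18, slack=3)
Line 3: ['all', 'magnetic', 'bright'] (min_width=19, slack=2)
Line 4: ['slow', 'ocean', 'good'] (min_width=15, slack=6)
Line 5: ['problem', 'will', 'ocean'] (min_width=18, slack=3)
Line 6: ['read', 'umbrella', 'fox', 'cup'] (min_width=21, slack=0)
Line 7: ['chemistry', 'blue'] (min_width=14, slack=7)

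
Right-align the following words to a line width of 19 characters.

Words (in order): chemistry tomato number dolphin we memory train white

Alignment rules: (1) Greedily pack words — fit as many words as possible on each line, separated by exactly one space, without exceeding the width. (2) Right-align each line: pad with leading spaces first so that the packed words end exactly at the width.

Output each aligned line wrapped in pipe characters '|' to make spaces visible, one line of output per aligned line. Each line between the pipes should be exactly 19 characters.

Line 1: ['chemistry', 'tomato'] (min_width=16, slack=3)
Line 2: ['number', 'dolphin', 'we'] (min_width=17, slack=2)
Line 3: ['memory', 'train', 'white'] (min_width=18, slack=1)

Answer: |   chemistry tomato|
|  number dolphin we|
| memory train white|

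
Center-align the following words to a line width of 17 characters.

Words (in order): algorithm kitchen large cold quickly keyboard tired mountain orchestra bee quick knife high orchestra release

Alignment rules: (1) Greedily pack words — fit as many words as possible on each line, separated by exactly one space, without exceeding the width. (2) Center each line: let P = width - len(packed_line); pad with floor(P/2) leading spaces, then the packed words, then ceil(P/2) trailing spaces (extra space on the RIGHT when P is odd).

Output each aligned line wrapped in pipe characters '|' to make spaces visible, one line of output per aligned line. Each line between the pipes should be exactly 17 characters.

Line 1: ['algorithm', 'kitchen'] (min_width=17, slack=0)
Line 2: ['large', 'cold'] (min_width=10, slack=7)
Line 3: ['quickly', 'keyboard'] (min_width=16, slack=1)
Line 4: ['tired', 'mountain'] (min_width=14, slack=3)
Line 5: ['orchestra', 'bee'] (min_width=13, slack=4)
Line 6: ['quick', 'knife', 'high'] (min_width=16, slack=1)
Line 7: ['orchestra', 'release'] (min_width=17, slack=0)

Answer: |algorithm kitchen|
|   large cold    |
|quickly keyboard |
| tired mountain  |
|  orchestra bee  |
|quick knife high |
|orchestra release|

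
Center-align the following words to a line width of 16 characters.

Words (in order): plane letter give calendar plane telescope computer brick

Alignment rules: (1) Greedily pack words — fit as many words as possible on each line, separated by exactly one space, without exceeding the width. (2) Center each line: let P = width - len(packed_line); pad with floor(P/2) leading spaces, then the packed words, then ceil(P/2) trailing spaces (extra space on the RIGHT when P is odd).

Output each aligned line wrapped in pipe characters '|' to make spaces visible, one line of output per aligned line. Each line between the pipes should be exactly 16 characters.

Line 1: ['plane', 'letter'] (min_width=12, slack=4)
Line 2: ['give', 'calendar'] (min_width=13, slack=3)
Line 3: ['plane', 'telescope'] (min_width=15, slack=1)
Line 4: ['computer', 'brick'] (min_width=14, slack=2)

Answer: |  plane letter  |
| give calendar  |
|plane telescope |
| computer brick |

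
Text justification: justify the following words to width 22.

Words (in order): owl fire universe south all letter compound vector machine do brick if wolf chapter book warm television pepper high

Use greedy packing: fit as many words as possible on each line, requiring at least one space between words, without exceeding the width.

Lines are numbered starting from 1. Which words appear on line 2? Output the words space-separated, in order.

Line 1: ['owl', 'fire', 'universe'] (min_width=17, slack=5)
Line 2: ['south', 'all', 'letter'] (min_width=16, slack=6)
Line 3: ['compound', 'vector'] (min_width=15, slack=7)
Line 4: ['machine', 'do', 'brick', 'if'] (min_width=19, slack=3)
Line 5: ['wolf', 'chapter', 'book', 'warm'] (min_width=22, slack=0)
Line 6: ['television', 'pepper', 'high'] (min_width=22, slack=0)

Answer: south all letter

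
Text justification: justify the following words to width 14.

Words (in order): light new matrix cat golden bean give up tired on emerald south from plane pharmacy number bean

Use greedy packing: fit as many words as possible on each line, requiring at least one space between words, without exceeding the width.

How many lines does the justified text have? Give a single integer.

Line 1: ['light', 'new'] (min_width=9, slack=5)
Line 2: ['matrix', 'cat'] (min_width=10, slack=4)
Line 3: ['golden', 'bean'] (min_width=11, slack=3)
Line 4: ['give', 'up', 'tired'] (min_width=13, slack=1)
Line 5: ['on', 'emerald'] (min_width=10, slack=4)
Line 6: ['south', 'from'] (min_width=10, slack=4)
Line 7: ['plane', 'pharmacy'] (min_width=14, slack=0)
Line 8: ['number', 'bean'] (min_width=11, slack=3)
Total lines: 8

Answer: 8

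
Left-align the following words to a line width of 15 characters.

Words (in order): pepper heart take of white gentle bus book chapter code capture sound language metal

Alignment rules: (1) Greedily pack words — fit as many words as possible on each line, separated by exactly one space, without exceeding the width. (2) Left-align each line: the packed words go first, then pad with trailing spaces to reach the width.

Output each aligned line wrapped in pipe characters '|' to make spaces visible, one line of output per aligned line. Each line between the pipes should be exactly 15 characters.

Answer: |pepper heart   |
|take of white  |
|gentle bus book|
|chapter code   |
|capture sound  |
|language metal |

Derivation:
Line 1: ['pepper', 'heart'] (min_width=12, slack=3)
Line 2: ['take', 'of', 'white'] (min_width=13, slack=2)
Line 3: ['gentle', 'bus', 'book'] (min_width=15, slack=0)
Line 4: ['chapter', 'code'] (min_width=12, slack=3)
Line 5: ['capture', 'sound'] (min_width=13, slack=2)
Line 6: ['language', 'metal'] (min_width=14, slack=1)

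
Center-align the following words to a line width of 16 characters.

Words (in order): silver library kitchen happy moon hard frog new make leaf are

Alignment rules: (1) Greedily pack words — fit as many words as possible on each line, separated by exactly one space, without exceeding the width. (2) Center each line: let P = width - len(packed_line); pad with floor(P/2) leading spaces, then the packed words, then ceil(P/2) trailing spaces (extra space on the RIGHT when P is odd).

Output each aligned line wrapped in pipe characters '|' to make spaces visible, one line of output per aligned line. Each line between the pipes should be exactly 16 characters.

Answer: | silver library |
| kitchen happy  |
| moon hard frog |
| new make leaf  |
|      are       |

Derivation:
Line 1: ['silver', 'library'] (min_width=14, slack=2)
Line 2: ['kitchen', 'happy'] (min_width=13, slack=3)
Line 3: ['moon', 'hard', 'frog'] (min_width=14, slack=2)
Line 4: ['new', 'make', 'leaf'] (min_width=13, slack=3)
Line 5: ['are'] (min_width=3, slack=13)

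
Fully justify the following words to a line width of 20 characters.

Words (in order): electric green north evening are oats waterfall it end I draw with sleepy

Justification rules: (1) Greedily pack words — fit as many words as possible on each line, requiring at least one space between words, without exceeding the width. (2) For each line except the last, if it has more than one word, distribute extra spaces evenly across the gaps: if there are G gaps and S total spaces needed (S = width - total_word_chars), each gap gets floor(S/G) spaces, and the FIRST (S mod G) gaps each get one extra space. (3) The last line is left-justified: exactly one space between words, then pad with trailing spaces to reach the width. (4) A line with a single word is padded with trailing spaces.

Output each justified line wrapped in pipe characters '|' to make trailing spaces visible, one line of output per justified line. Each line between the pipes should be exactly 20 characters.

Answer: |electric green north|
|evening   are   oats|
|waterfall  it  end I|
|draw with sleepy    |

Derivation:
Line 1: ['electric', 'green', 'north'] (min_width=20, slack=0)
Line 2: ['evening', 'are', 'oats'] (min_width=16, slack=4)
Line 3: ['waterfall', 'it', 'end', 'I'] (min_width=18, slack=2)
Line 4: ['draw', 'with', 'sleepy'] (min_width=16, slack=4)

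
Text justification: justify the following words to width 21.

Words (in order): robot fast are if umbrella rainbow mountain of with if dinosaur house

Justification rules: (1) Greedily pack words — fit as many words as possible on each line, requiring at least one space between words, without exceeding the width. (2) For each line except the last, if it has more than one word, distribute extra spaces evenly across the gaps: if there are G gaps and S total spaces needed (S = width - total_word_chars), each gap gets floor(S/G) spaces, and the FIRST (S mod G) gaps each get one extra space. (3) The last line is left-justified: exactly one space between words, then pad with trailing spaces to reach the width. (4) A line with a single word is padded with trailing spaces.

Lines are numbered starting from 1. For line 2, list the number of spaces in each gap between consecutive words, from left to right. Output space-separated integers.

Answer: 6

Derivation:
Line 1: ['robot', 'fast', 'are', 'if'] (min_width=17, slack=4)
Line 2: ['umbrella', 'rainbow'] (min_width=16, slack=5)
Line 3: ['mountain', 'of', 'with', 'if'] (min_width=19, slack=2)
Line 4: ['dinosaur', 'house'] (min_width=14, slack=7)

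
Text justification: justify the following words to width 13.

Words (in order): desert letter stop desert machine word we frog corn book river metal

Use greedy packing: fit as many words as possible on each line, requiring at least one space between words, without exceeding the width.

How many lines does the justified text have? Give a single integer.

Answer: 6

Derivation:
Line 1: ['desert', 'letter'] (min_width=13, slack=0)
Line 2: ['stop', 'desert'] (min_width=11, slack=2)
Line 3: ['machine', 'word'] (min_width=12, slack=1)
Line 4: ['we', 'frog', 'corn'] (min_width=12, slack=1)
Line 5: ['book', 'river'] (min_width=10, slack=3)
Line 6: ['metal'] (min_width=5, slack=8)
Total lines: 6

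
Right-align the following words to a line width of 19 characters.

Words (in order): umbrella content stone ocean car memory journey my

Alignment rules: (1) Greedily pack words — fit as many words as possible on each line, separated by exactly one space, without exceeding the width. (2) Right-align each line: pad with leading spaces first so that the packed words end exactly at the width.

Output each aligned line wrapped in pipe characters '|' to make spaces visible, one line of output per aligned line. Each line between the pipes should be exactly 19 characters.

Line 1: ['umbrella', 'content'] (min_width=16, slack=3)
Line 2: ['stone', 'ocean', 'car'] (min_width=15, slack=4)
Line 3: ['memory', 'journey', 'my'] (min_width=17, slack=2)

Answer: |   umbrella content|
|    stone ocean car|
|  memory journey my|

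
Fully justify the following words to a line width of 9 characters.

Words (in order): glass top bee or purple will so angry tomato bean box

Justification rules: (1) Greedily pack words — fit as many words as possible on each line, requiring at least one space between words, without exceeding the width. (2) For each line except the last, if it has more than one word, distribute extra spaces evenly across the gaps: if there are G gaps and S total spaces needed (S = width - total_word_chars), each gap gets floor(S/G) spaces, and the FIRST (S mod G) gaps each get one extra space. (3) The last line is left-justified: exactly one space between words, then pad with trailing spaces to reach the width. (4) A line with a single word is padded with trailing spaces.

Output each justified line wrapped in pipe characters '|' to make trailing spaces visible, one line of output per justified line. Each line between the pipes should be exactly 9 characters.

Answer: |glass top|
|bee    or|
|purple   |
|will   so|
|angry    |
|tomato   |
|bean box |

Derivation:
Line 1: ['glass', 'top'] (min_width=9, slack=0)
Line 2: ['bee', 'or'] (min_width=6, slack=3)
Line 3: ['purple'] (min_width=6, slack=3)
Line 4: ['will', 'so'] (min_width=7, slack=2)
Line 5: ['angry'] (min_width=5, slack=4)
Line 6: ['tomato'] (min_width=6, slack=3)
Line 7: ['bean', 'box'] (min_width=8, slack=1)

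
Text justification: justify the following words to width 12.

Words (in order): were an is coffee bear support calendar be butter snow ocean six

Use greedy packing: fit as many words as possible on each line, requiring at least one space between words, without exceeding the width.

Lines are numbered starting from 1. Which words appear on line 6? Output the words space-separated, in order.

Answer: ocean six

Derivation:
Line 1: ['were', 'an', 'is'] (min_width=10, slack=2)
Line 2: ['coffee', 'bear'] (min_width=11, slack=1)
Line 3: ['support'] (min_width=7, slack=5)
Line 4: ['calendar', 'be'] (min_width=11, slack=1)
Line 5: ['butter', 'snow'] (min_width=11, slack=1)
Line 6: ['ocean', 'six'] (min_width=9, slack=3)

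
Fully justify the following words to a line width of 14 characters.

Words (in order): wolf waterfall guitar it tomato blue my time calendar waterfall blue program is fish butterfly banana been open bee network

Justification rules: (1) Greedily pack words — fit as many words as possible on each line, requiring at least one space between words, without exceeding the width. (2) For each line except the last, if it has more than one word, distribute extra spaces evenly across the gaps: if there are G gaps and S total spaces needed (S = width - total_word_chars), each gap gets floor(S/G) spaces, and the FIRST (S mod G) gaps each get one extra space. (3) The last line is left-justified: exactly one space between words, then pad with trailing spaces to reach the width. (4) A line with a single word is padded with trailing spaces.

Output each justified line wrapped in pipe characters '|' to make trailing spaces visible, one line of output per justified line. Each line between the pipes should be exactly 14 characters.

Line 1: ['wolf', 'waterfall'] (min_width=14, slack=0)
Line 2: ['guitar', 'it'] (min_width=9, slack=5)
Line 3: ['tomato', 'blue', 'my'] (min_width=14, slack=0)
Line 4: ['time', 'calendar'] (min_width=13, slack=1)
Line 5: ['waterfall', 'blue'] (min_width=14, slack=0)
Line 6: ['program', 'is'] (min_width=10, slack=4)
Line 7: ['fish', 'butterfly'] (min_width=14, slack=0)
Line 8: ['banana', 'been'] (min_width=11, slack=3)
Line 9: ['open', 'bee'] (min_width=8, slack=6)
Line 10: ['network'] (min_width=7, slack=7)

Answer: |wolf waterfall|
|guitar      it|
|tomato blue my|
|time  calendar|
|waterfall blue|
|program     is|
|fish butterfly|
|banana    been|
|open       bee|
|network       |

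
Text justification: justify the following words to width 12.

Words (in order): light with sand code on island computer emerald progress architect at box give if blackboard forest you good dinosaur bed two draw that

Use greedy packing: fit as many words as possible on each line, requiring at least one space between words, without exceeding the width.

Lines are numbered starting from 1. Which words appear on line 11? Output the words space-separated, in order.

Line 1: ['light', 'with'] (min_width=10, slack=2)
Line 2: ['sand', 'code', 'on'] (min_width=12, slack=0)
Line 3: ['island'] (min_width=6, slack=6)
Line 4: ['computer'] (min_width=8, slack=4)
Line 5: ['emerald'] (min_width=7, slack=5)
Line 6: ['progress'] (min_width=8, slack=4)
Line 7: ['architect', 'at'] (min_width=12, slack=0)
Line 8: ['box', 'give', 'if'] (min_width=11, slack=1)
Line 9: ['blackboard'] (min_width=10, slack=2)
Line 10: ['forest', 'you'] (min_width=10, slack=2)
Line 11: ['good'] (min_width=4, slack=8)
Line 12: ['dinosaur', 'bed'] (min_width=12, slack=0)
Line 13: ['two', 'draw'] (min_width=8, slack=4)
Line 14: ['that'] (min_width=4, slack=8)

Answer: good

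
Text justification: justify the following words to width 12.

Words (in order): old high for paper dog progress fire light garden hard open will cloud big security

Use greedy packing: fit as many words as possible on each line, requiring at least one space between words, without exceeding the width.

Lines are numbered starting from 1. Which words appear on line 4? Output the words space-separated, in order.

Answer: fire light

Derivation:
Line 1: ['old', 'high', 'for'] (min_width=12, slack=0)
Line 2: ['paper', 'dog'] (min_width=9, slack=3)
Line 3: ['progress'] (min_width=8, slack=4)
Line 4: ['fire', 'light'] (min_width=10, slack=2)
Line 5: ['garden', 'hard'] (min_width=11, slack=1)
Line 6: ['open', 'will'] (min_width=9, slack=3)
Line 7: ['cloud', 'big'] (min_width=9, slack=3)
Line 8: ['security'] (min_width=8, slack=4)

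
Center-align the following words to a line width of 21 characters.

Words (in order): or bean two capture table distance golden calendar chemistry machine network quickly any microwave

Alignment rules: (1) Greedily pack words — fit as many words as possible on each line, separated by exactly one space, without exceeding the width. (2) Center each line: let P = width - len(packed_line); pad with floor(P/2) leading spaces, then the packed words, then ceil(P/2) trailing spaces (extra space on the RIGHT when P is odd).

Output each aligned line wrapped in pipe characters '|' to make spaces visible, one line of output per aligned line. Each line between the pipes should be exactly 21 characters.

Answer: | or bean two capture |
|table distance golden|
| calendar chemistry  |
|   machine network   |
|quickly any microwave|

Derivation:
Line 1: ['or', 'bean', 'two', 'capture'] (min_width=19, slack=2)
Line 2: ['table', 'distance', 'golden'] (min_width=21, slack=0)
Line 3: ['calendar', 'chemistry'] (min_width=18, slack=3)
Line 4: ['machine', 'network'] (min_width=15, slack=6)
Line 5: ['quickly', 'any', 'microwave'] (min_width=21, slack=0)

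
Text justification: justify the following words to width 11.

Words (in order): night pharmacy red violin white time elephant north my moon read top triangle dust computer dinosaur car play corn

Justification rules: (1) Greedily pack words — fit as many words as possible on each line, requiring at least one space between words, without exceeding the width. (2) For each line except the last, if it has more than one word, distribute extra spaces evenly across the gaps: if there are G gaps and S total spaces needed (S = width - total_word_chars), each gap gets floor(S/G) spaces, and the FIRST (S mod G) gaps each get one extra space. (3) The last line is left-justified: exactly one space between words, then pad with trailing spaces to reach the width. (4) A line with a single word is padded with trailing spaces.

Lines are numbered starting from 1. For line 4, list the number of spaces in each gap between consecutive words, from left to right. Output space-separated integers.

Answer: 2

Derivation:
Line 1: ['night'] (min_width=5, slack=6)
Line 2: ['pharmacy'] (min_width=8, slack=3)
Line 3: ['red', 'violin'] (min_width=10, slack=1)
Line 4: ['white', 'time'] (min_width=10, slack=1)
Line 5: ['elephant'] (min_width=8, slack=3)
Line 6: ['north', 'my'] (min_width=8, slack=3)
Line 7: ['moon', 'read'] (min_width=9, slack=2)
Line 8: ['top'] (min_width=3, slack=8)
Line 9: ['triangle'] (min_width=8, slack=3)
Line 10: ['dust'] (min_width=4, slack=7)
Line 11: ['computer'] (min_width=8, slack=3)
Line 12: ['dinosaur'] (min_width=8, slack=3)
Line 13: ['car', 'play'] (min_width=8, slack=3)
Line 14: ['corn'] (min_width=4, slack=7)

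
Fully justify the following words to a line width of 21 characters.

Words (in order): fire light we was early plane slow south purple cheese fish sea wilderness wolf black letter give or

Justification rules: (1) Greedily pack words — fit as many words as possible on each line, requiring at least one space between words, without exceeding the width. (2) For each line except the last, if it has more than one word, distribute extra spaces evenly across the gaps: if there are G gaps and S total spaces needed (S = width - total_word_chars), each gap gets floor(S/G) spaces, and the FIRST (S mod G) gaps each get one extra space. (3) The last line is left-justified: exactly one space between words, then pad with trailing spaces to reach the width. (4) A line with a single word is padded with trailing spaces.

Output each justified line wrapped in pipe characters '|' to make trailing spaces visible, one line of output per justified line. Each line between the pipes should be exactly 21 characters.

Line 1: ['fire', 'light', 'we', 'was'] (min_width=17, slack=4)
Line 2: ['early', 'plane', 'slow'] (min_width=16, slack=5)
Line 3: ['south', 'purple', 'cheese'] (min_width=19, slack=2)
Line 4: ['fish', 'sea', 'wilderness'] (min_width=19, slack=2)
Line 5: ['wolf', 'black', 'letter'] (min_width=17, slack=4)
Line 6: ['give', 'or'] (min_width=7, slack=14)

Answer: |fire   light  we  was|
|early    plane   slow|
|south  purple  cheese|
|fish  sea  wilderness|
|wolf   black   letter|
|give or              |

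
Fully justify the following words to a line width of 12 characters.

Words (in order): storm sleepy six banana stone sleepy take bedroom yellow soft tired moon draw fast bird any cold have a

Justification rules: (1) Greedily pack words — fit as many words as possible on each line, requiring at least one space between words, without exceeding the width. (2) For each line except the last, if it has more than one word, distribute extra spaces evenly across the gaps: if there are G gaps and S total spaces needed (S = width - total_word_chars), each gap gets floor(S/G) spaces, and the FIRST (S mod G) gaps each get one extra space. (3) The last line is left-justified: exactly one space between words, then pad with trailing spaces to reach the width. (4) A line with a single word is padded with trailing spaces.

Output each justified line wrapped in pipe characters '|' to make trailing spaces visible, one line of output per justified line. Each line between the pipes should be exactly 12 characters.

Line 1: ['storm', 'sleepy'] (min_width=12, slack=0)
Line 2: ['six', 'banana'] (min_width=10, slack=2)
Line 3: ['stone', 'sleepy'] (min_width=12, slack=0)
Line 4: ['take', 'bedroom'] (min_width=12, slack=0)
Line 5: ['yellow', 'soft'] (min_width=11, slack=1)
Line 6: ['tired', 'moon'] (min_width=10, slack=2)
Line 7: ['draw', 'fast'] (min_width=9, slack=3)
Line 8: ['bird', 'any'] (min_width=8, slack=4)
Line 9: ['cold', 'have', 'a'] (min_width=11, slack=1)

Answer: |storm sleepy|
|six   banana|
|stone sleepy|
|take bedroom|
|yellow  soft|
|tired   moon|
|draw    fast|
|bird     any|
|cold have a |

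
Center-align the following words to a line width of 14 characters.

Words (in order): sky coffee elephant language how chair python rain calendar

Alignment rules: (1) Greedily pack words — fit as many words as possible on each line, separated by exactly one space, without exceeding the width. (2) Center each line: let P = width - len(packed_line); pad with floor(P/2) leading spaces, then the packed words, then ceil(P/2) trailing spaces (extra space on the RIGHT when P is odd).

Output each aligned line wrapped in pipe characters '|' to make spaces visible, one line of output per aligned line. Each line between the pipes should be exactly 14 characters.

Answer: |  sky coffee  |
|   elephant   |
| language how |
| chair python |
|rain calendar |

Derivation:
Line 1: ['sky', 'coffee'] (min_width=10, slack=4)
Line 2: ['elephant'] (min_width=8, slack=6)
Line 3: ['language', 'how'] (min_width=12, slack=2)
Line 4: ['chair', 'python'] (min_width=12, slack=2)
Line 5: ['rain', 'calendar'] (min_width=13, slack=1)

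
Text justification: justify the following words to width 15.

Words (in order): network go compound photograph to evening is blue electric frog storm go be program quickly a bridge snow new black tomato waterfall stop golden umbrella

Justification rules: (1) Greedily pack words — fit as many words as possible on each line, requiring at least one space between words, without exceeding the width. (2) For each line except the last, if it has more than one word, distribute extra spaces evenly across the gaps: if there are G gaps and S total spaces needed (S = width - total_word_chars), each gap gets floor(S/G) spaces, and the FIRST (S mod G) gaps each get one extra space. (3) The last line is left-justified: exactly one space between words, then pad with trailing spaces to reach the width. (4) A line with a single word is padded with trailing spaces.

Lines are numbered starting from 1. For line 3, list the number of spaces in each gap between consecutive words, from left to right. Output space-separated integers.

Line 1: ['network', 'go'] (min_width=10, slack=5)
Line 2: ['compound'] (min_width=8, slack=7)
Line 3: ['photograph', 'to'] (min_width=13, slack=2)
Line 4: ['evening', 'is', 'blue'] (min_width=15, slack=0)
Line 5: ['electric', 'frog'] (min_width=13, slack=2)
Line 6: ['storm', 'go', 'be'] (min_width=11, slack=4)
Line 7: ['program', 'quickly'] (min_width=15, slack=0)
Line 8: ['a', 'bridge', 'snow'] (min_width=13, slack=2)
Line 9: ['new', 'black'] (min_width=9, slack=6)
Line 10: ['tomato'] (min_width=6, slack=9)
Line 11: ['waterfall', 'stop'] (min_width=14, slack=1)
Line 12: ['golden', 'umbrella'] (min_width=15, slack=0)

Answer: 3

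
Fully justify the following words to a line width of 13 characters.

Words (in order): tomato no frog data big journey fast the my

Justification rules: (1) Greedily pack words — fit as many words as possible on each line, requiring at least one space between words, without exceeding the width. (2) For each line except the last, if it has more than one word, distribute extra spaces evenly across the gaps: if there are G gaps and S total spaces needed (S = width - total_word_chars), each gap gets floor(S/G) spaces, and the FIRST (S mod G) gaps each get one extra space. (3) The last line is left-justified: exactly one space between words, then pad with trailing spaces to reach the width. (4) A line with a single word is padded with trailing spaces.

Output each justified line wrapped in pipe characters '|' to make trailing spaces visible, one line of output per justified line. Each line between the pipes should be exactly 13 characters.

Line 1: ['tomato', 'no'] (min_width=9, slack=4)
Line 2: ['frog', 'data', 'big'] (min_width=13, slack=0)
Line 3: ['journey', 'fast'] (min_width=12, slack=1)
Line 4: ['the', 'my'] (min_width=6, slack=7)

Answer: |tomato     no|
|frog data big|
|journey  fast|
|the my       |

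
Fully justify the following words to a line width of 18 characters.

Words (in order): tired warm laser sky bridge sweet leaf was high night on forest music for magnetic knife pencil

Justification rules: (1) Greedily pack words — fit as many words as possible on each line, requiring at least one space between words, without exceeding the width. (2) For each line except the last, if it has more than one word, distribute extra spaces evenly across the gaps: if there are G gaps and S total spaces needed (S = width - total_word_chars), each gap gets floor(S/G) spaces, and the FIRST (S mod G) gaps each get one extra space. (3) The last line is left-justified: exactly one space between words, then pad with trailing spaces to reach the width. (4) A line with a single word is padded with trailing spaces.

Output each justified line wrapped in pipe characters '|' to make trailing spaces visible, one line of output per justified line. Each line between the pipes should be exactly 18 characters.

Answer: |tired  warm  laser|
|sky  bridge  sweet|
|leaf    was   high|
|night   on  forest|
|music for magnetic|
|knife pencil      |

Derivation:
Line 1: ['tired', 'warm', 'laser'] (min_width=16, slack=2)
Line 2: ['sky', 'bridge', 'sweet'] (min_width=16, slack=2)
Line 3: ['leaf', 'was', 'high'] (min_width=13, slack=5)
Line 4: ['night', 'on', 'forest'] (min_width=15, slack=3)
Line 5: ['music', 'for', 'magnetic'] (min_width=18, slack=0)
Line 6: ['knife', 'pencil'] (min_width=12, slack=6)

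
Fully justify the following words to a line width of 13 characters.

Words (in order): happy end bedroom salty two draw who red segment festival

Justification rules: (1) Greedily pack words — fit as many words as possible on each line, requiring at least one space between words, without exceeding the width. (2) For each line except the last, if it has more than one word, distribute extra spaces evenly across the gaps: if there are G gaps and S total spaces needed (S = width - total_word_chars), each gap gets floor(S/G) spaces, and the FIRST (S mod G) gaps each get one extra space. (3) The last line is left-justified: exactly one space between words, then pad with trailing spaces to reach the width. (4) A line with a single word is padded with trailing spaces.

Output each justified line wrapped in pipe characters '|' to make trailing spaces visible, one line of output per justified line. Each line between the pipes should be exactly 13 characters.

Line 1: ['happy', 'end'] (min_width=9, slack=4)
Line 2: ['bedroom', 'salty'] (min_width=13, slack=0)
Line 3: ['two', 'draw', 'who'] (min_width=12, slack=1)
Line 4: ['red', 'segment'] (min_width=11, slack=2)
Line 5: ['festival'] (min_width=8, slack=5)

Answer: |happy     end|
|bedroom salty|
|two  draw who|
|red   segment|
|festival     |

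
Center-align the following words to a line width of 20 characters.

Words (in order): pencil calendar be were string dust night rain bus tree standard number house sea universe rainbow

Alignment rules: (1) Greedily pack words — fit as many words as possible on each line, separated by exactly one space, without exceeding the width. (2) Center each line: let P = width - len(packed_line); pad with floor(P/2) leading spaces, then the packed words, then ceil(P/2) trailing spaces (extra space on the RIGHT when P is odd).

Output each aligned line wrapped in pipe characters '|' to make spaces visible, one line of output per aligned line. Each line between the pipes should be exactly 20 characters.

Answer: | pencil calendar be |
|  were string dust  |
|night rain bus tree |
|  standard number   |
| house sea universe |
|      rainbow       |

Derivation:
Line 1: ['pencil', 'calendar', 'be'] (min_width=18, slack=2)
Line 2: ['were', 'string', 'dust'] (min_width=16, slack=4)
Line 3: ['night', 'rain', 'bus', 'tree'] (min_width=19, slack=1)
Line 4: ['standard', 'number'] (min_width=15, slack=5)
Line 5: ['house', 'sea', 'universe'] (min_width=18, slack=2)
Line 6: ['rainbow'] (min_width=7, slack=13)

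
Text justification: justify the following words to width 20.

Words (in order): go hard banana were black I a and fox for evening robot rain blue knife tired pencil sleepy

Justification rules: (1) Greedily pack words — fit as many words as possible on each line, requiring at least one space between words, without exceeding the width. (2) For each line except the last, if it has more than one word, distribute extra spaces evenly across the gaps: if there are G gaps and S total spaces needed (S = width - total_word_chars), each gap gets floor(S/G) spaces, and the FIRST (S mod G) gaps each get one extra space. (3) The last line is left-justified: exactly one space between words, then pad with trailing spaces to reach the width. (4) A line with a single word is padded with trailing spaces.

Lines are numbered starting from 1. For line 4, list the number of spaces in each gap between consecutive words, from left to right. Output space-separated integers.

Answer: 4 3

Derivation:
Line 1: ['go', 'hard', 'banana', 'were'] (min_width=19, slack=1)
Line 2: ['black', 'I', 'a', 'and', 'fox'] (min_width=17, slack=3)
Line 3: ['for', 'evening', 'robot'] (min_width=17, slack=3)
Line 4: ['rain', 'blue', 'knife'] (min_width=15, slack=5)
Line 5: ['tired', 'pencil', 'sleepy'] (min_width=19, slack=1)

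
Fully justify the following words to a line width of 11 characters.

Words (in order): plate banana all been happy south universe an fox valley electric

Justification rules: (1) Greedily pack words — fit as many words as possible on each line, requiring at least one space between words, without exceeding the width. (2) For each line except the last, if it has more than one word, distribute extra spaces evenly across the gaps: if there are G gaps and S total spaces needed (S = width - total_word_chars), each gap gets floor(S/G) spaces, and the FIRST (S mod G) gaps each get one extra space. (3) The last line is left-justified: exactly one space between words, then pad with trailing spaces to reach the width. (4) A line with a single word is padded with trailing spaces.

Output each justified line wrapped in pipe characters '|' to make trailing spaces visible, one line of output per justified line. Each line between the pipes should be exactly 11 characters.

Answer: |plate      |
|banana  all|
|been  happy|
|south      |
|universe an|
|fox  valley|
|electric   |

Derivation:
Line 1: ['plate'] (min_width=5, slack=6)
Line 2: ['banana', 'all'] (min_width=10, slack=1)
Line 3: ['been', 'happy'] (min_width=10, slack=1)
Line 4: ['south'] (min_width=5, slack=6)
Line 5: ['universe', 'an'] (min_width=11, slack=0)
Line 6: ['fox', 'valley'] (min_width=10, slack=1)
Line 7: ['electric'] (min_width=8, slack=3)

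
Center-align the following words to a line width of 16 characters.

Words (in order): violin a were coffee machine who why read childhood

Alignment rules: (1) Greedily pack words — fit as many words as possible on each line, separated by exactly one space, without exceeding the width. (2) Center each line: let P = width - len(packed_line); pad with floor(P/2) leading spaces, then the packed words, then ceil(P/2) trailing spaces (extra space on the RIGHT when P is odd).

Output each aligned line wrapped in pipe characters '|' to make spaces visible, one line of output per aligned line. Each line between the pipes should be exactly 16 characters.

Line 1: ['violin', 'a', 'were'] (min_width=13, slack=3)
Line 2: ['coffee', 'machine'] (min_width=14, slack=2)
Line 3: ['who', 'why', 'read'] (min_width=12, slack=4)
Line 4: ['childhood'] (min_width=9, slack=7)

Answer: | violin a were  |
| coffee machine |
|  who why read  |
|   childhood    |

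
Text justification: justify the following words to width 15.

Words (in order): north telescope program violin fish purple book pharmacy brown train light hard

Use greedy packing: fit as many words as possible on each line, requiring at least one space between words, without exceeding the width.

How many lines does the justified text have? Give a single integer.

Line 1: ['north', 'telescope'] (min_width=15, slack=0)
Line 2: ['program', 'violin'] (min_width=14, slack=1)
Line 3: ['fish', 'purple'] (min_width=11, slack=4)
Line 4: ['book', 'pharmacy'] (min_width=13, slack=2)
Line 5: ['brown', 'train'] (min_width=11, slack=4)
Line 6: ['light', 'hard'] (min_width=10, slack=5)
Total lines: 6

Answer: 6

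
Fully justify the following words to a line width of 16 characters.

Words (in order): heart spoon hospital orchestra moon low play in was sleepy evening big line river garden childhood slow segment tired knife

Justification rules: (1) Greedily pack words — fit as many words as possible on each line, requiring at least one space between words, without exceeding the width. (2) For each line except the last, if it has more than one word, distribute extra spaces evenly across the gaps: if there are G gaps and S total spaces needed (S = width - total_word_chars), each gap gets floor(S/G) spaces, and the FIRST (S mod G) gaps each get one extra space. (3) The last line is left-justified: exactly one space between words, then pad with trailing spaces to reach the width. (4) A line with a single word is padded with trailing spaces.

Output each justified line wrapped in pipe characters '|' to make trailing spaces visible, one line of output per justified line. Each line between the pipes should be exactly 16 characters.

Answer: |heart      spoon|
|hospital        |
|orchestra   moon|
|low  play in was|
|sleepy   evening|
|big  line  river|
|garden childhood|
|slow     segment|
|tired knife     |

Derivation:
Line 1: ['heart', 'spoon'] (min_width=11, slack=5)
Line 2: ['hospital'] (min_width=8, slack=8)
Line 3: ['orchestra', 'moon'] (min_width=14, slack=2)
Line 4: ['low', 'play', 'in', 'was'] (min_width=15, slack=1)
Line 5: ['sleepy', 'evening'] (min_width=14, slack=2)
Line 6: ['big', 'line', 'river'] (min_width=14, slack=2)
Line 7: ['garden', 'childhood'] (min_width=16, slack=0)
Line 8: ['slow', 'segment'] (min_width=12, slack=4)
Line 9: ['tired', 'knife'] (min_width=11, slack=5)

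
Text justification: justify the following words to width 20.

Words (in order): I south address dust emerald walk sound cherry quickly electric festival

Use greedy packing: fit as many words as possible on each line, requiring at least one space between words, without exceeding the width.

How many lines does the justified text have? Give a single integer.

Line 1: ['I', 'south', 'address', 'dust'] (min_width=20, slack=0)
Line 2: ['emerald', 'walk', 'sound'] (min_width=18, slack=2)
Line 3: ['cherry', 'quickly'] (min_width=14, slack=6)
Line 4: ['electric', 'festival'] (min_width=17, slack=3)
Total lines: 4

Answer: 4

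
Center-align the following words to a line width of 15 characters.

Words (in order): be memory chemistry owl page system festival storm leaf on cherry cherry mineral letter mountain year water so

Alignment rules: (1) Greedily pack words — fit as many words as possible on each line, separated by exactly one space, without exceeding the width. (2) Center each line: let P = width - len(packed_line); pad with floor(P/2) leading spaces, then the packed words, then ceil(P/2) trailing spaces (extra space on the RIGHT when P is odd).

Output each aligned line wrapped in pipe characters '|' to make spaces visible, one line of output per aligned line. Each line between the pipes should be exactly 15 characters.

Answer: |   be memory   |
| chemistry owl |
|  page system  |
|festival storm |
|leaf on cherry |
|cherry mineral |
|letter mountain|
| year water so |

Derivation:
Line 1: ['be', 'memory'] (min_width=9, slack=6)
Line 2: ['chemistry', 'owl'] (min_width=13, slack=2)
Line 3: ['page', 'system'] (min_width=11, slack=4)
Line 4: ['festival', 'storm'] (min_width=14, slack=1)
Line 5: ['leaf', 'on', 'cherry'] (min_width=14, slack=1)
Line 6: ['cherry', 'mineral'] (min_width=14, slack=1)
Line 7: ['letter', 'mountain'] (min_width=15, slack=0)
Line 8: ['year', 'water', 'so'] (min_width=13, slack=2)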